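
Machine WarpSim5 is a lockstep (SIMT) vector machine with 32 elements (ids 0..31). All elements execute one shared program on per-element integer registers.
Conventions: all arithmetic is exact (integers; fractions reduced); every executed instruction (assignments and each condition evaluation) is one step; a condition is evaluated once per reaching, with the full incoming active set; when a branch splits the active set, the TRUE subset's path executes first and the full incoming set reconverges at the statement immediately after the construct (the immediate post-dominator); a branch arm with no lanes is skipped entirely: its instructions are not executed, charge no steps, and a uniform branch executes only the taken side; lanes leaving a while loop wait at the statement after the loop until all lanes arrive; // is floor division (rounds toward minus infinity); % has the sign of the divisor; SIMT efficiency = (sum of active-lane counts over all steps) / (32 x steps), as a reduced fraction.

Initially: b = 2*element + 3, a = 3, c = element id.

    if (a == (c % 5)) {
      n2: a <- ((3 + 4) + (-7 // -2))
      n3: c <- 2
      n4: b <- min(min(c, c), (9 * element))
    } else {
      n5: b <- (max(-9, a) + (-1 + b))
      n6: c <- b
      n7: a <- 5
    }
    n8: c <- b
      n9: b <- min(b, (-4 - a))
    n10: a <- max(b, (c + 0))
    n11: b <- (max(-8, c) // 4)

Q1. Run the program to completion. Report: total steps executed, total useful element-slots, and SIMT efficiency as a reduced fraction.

Answer: 11 steps, 256 useful, 8/11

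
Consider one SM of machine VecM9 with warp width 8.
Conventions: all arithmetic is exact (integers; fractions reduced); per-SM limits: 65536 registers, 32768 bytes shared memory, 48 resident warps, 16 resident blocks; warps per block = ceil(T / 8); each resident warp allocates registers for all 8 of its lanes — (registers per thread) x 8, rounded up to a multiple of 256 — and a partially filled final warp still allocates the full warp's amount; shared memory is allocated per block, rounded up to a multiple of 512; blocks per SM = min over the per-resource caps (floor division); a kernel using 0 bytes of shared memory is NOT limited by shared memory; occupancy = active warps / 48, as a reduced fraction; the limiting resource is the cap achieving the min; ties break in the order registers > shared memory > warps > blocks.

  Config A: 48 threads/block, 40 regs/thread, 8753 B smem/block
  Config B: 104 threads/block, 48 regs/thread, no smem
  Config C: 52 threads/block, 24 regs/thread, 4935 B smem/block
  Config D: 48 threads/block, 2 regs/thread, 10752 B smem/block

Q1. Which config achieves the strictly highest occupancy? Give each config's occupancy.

occupancies: A 3/8, B 13/16, C 7/8, D 3/8

Answer: C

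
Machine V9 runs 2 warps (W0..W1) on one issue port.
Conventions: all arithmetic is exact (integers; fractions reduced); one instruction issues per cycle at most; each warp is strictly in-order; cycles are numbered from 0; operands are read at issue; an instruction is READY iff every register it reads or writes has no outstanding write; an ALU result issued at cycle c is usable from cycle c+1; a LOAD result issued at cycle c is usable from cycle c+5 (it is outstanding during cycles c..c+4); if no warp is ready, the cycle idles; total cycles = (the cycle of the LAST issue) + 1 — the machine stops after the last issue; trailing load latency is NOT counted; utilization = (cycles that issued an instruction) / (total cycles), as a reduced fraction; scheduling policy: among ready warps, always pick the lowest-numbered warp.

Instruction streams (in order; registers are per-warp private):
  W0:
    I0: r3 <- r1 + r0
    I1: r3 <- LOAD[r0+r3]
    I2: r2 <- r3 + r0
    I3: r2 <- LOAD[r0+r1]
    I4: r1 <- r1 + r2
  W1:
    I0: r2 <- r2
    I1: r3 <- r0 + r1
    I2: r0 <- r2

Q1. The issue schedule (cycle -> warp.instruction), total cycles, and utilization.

cycle 0: W0.I0
cycle 1: W0.I1
cycle 2: W1.I0
cycle 3: W1.I1
cycle 4: W1.I2
cycle 5: idle
cycle 6: W0.I2
cycle 7: W0.I3
cycle 8: idle
cycle 9: idle
cycle 10: idle
cycle 11: idle
cycle 12: W0.I4

Answer: 13 cycles, utilization 8/13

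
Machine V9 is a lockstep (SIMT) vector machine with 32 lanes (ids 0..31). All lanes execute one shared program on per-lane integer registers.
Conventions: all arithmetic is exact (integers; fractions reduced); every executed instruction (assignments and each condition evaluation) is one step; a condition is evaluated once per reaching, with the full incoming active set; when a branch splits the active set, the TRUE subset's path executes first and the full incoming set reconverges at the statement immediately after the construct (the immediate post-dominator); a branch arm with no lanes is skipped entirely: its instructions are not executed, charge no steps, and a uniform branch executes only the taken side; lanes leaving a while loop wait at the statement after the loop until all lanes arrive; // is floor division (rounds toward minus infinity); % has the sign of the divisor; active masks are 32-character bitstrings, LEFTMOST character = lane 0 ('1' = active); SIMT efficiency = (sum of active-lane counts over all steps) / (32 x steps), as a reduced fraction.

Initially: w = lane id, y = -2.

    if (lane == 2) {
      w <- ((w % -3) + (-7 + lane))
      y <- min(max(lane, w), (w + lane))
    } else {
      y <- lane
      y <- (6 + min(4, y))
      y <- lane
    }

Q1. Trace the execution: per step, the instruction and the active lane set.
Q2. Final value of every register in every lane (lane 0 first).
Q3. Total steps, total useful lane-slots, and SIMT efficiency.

step 0: eval (lane == 2)             11111111111111111111111111111111
step 1: w <- ((w % -3) + (-7 + lane)) 00100000000000000000000000000000
step 2: y <- min(max(lane, w), (w + lane)) 00100000000000000000000000000000
step 3: y <- lane                    11011111111111111111111111111111
step 4: y <- (6 + min(4, y))         11011111111111111111111111111111
step 5: y <- lane                    11011111111111111111111111111111

Answer: 6 steps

w: 0,1,-6,3,4,5,6,7,8,9,10,11,12,13,14,15,16,17,18,19,20,21,22,23,24,25,26,27,28,29,30,31
y: 0,1,-4,3,4,5,6,7,8,9,10,11,12,13,14,15,16,17,18,19,20,21,22,23,24,25,26,27,28,29,30,31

steps = 6; useful = 127; efficiency = 127/192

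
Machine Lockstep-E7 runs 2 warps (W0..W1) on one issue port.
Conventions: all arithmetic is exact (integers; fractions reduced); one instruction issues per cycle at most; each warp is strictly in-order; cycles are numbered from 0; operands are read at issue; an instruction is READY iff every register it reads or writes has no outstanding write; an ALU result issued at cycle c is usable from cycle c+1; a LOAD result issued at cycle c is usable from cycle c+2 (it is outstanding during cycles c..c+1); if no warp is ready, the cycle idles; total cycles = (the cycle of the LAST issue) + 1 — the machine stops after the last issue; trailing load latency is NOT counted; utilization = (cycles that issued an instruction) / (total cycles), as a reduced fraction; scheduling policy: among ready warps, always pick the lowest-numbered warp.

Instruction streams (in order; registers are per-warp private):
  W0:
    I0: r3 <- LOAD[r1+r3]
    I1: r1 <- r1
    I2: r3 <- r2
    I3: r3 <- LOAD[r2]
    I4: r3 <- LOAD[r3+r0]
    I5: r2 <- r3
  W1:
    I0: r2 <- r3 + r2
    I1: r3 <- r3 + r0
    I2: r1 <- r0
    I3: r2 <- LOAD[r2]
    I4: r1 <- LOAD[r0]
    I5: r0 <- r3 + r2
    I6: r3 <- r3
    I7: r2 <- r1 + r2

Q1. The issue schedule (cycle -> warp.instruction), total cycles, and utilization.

cycle 0: W0.I0
cycle 1: W0.I1
cycle 2: W0.I2
cycle 3: W0.I3
cycle 4: W1.I0
cycle 5: W0.I4
cycle 6: W1.I1
cycle 7: W0.I5
cycle 8: W1.I2
cycle 9: W1.I3
cycle 10: W1.I4
cycle 11: W1.I5
cycle 12: W1.I6
cycle 13: W1.I7

Answer: 14 cycles, utilization 1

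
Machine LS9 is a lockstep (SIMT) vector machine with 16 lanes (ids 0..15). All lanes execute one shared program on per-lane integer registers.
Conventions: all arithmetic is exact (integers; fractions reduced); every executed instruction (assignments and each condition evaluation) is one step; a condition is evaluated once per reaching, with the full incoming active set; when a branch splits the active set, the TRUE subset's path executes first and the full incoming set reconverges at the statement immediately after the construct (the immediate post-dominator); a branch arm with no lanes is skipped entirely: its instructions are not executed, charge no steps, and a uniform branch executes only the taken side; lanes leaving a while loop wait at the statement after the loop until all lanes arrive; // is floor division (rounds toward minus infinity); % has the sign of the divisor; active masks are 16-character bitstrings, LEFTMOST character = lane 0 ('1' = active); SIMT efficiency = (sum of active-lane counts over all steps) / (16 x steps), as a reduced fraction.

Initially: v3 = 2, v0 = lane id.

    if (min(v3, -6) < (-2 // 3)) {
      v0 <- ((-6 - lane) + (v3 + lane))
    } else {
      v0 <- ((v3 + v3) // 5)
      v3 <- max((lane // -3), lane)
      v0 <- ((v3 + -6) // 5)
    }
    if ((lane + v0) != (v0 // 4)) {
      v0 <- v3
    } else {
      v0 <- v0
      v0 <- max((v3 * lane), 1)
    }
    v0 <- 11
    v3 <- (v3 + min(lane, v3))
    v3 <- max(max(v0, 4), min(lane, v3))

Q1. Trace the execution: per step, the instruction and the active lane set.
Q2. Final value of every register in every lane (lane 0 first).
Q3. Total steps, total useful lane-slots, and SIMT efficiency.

step 0: eval (min(v3, -6) < (-2 // 3)) 1111111111111111
step 1: v0 <- ((-6 - lane) + (v3 + lane)) 1111111111111111
step 2: eval ((lane + v0) != (v0 // 4)) 1111111111111111
step 3: v0 <- v3                     1110111111111111
step 4: v0 <- v0                     0001000000000000
step 5: v0 <- max((v3 * lane), 1)    0001000000000000
step 6: v0 <- 11                     1111111111111111
step 7: v3 <- (v3 + min(lane, v3))   1111111111111111
step 8: v3 <- max(max(v0, 4), min(lane, v3)) 1111111111111111

Answer: 9 steps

v3: 11,11,11,11,11,11,11,11,11,11,11,11,11,11,11,11
v0: 11,11,11,11,11,11,11,11,11,11,11,11,11,11,11,11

steps = 9; useful = 113; efficiency = 113/144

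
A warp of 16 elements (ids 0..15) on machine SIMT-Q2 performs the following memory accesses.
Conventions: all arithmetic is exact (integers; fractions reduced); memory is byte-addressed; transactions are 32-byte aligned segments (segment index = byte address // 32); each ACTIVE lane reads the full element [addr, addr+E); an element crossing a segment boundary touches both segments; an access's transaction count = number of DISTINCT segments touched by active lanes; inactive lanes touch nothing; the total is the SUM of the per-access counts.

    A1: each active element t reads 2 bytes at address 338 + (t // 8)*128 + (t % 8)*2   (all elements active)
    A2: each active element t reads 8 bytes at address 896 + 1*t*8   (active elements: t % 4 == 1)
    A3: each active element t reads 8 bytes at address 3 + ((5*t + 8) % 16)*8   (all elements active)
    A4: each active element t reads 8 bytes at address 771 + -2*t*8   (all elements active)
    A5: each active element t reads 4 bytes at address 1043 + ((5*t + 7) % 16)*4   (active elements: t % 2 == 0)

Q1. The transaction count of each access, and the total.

A1: 4 transactions
A2: 4 transactions
A3: 5 transactions
A4: 9 transactions
A5: 3 transactions

Answer: 4,4,5,9,3; total 25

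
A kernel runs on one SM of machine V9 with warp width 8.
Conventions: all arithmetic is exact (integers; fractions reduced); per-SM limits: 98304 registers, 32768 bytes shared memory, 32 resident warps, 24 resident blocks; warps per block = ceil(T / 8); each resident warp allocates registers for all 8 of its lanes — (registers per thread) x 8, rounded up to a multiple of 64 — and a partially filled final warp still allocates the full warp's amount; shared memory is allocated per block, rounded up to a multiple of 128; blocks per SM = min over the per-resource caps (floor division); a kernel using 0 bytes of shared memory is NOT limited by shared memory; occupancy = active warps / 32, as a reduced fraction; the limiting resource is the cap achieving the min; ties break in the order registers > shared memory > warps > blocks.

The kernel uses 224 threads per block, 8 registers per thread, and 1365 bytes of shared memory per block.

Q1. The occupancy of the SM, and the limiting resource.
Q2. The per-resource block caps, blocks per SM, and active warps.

Answer: occupancy 7/8, limited by warps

registers: 54 blocks
shared memory: 23 blocks
warps: 1 block
blocks: 24 blocks

Answer: 1 block, 28 active warps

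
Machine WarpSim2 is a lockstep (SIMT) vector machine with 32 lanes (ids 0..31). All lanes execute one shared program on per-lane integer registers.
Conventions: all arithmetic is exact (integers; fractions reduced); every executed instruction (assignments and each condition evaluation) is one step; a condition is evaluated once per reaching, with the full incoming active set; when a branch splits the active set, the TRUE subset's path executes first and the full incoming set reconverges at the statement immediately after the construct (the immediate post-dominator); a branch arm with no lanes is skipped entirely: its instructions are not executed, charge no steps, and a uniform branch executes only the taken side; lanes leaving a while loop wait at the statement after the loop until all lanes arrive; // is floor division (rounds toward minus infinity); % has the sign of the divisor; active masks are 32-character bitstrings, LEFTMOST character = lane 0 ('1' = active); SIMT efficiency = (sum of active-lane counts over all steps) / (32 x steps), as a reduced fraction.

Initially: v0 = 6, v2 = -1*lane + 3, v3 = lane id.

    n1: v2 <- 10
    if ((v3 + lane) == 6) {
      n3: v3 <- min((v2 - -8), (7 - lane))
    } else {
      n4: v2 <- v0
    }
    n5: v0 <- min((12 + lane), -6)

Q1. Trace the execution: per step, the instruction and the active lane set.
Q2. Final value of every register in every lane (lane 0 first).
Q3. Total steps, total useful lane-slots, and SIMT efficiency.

step 0: v2 <- 10                     11111111111111111111111111111111
step 1: eval ((v3 + lane) == 6)      11111111111111111111111111111111
step 2: v3 <- min((v2 - -8), (7 - lane)) 00010000000000000000000000000000
step 3: v2 <- v0                     11101111111111111111111111111111
step 4: v0 <- min((12 + lane), -6)   11111111111111111111111111111111

Answer: 5 steps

v0: -6,-6,-6,-6,-6,-6,-6,-6,-6,-6,-6,-6,-6,-6,-6,-6,-6,-6,-6,-6,-6,-6,-6,-6,-6,-6,-6,-6,-6,-6,-6,-6
v2: 6,6,6,10,6,6,6,6,6,6,6,6,6,6,6,6,6,6,6,6,6,6,6,6,6,6,6,6,6,6,6,6
v3: 0,1,2,4,4,5,6,7,8,9,10,11,12,13,14,15,16,17,18,19,20,21,22,23,24,25,26,27,28,29,30,31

steps = 5; useful = 128; efficiency = 128/160 = 4/5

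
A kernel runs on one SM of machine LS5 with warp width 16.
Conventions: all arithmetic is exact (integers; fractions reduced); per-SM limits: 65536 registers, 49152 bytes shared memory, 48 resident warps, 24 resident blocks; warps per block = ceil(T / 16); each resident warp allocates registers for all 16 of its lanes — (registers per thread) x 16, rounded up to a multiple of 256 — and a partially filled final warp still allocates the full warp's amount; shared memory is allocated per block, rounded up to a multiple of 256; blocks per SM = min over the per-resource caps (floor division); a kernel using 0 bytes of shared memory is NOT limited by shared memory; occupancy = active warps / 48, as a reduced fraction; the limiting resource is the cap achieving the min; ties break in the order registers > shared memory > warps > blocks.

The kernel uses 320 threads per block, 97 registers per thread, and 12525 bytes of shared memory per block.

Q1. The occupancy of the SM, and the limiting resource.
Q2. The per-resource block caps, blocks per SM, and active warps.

Answer: occupancy 5/12, limited by registers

registers: 1 block
shared memory: 3 blocks
warps: 2 blocks
blocks: 24 blocks

Answer: 1 block, 20 active warps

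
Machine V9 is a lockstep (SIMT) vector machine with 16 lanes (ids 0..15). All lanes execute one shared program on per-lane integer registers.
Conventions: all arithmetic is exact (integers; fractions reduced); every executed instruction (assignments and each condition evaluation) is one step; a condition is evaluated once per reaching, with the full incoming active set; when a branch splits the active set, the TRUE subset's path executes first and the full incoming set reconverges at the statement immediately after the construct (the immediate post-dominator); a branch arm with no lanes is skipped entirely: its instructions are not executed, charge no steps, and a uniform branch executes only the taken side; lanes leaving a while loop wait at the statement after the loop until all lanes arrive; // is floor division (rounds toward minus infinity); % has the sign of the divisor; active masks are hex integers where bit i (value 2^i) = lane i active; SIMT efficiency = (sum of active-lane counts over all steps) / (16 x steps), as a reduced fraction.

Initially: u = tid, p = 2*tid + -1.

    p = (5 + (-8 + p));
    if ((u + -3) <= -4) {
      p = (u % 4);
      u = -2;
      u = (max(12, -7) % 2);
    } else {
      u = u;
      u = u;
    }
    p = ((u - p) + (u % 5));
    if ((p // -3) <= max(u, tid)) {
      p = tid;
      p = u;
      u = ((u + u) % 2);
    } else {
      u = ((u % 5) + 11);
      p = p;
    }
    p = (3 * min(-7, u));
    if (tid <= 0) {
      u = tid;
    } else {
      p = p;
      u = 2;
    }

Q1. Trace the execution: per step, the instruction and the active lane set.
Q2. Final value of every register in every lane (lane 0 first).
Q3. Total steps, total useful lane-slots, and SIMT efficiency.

step 0: p <- (5 + (-8 + p))          0xffff
step 1: eval ((u + -3) <= -4)        0xffff
step 2: u <- u                       0xffff
step 3: u <- u                       0xffff
step 4: p <- ((u - p) + (u % 5))     0xffff
step 5: eval ((p // -3) <= max(u, tid)) 0xffff
step 6: p <- tid                     0xffff
step 7: p <- u                       0xffff
step 8: u <- ((u + u) % 2)           0xffff
step 9: p <- (3 * min(-7, u))        0xffff
step 10: eval (tid <= 0)              0xffff
step 11: u <- tid                     0x0001
step 12: p <- p                       0xfffe
step 13: u <- 2                       0xfffe

Answer: 14 steps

u: 0,2,2,2,2,2,2,2,2,2,2,2,2,2,2,2
p: -21,-21,-21,-21,-21,-21,-21,-21,-21,-21,-21,-21,-21,-21,-21,-21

steps = 14; useful = 207; efficiency = 207/224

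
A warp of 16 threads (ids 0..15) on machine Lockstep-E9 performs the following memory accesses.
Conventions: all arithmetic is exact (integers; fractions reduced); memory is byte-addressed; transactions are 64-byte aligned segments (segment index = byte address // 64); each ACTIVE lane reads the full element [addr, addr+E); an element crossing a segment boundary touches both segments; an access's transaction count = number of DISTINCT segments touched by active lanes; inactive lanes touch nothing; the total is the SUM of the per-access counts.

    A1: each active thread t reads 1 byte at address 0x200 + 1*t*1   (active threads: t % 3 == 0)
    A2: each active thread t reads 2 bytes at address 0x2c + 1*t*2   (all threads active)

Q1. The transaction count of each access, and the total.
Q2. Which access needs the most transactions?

A1: 1 transaction
A2: 2 transactions

Answer: 1,2; total 3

Answer: A2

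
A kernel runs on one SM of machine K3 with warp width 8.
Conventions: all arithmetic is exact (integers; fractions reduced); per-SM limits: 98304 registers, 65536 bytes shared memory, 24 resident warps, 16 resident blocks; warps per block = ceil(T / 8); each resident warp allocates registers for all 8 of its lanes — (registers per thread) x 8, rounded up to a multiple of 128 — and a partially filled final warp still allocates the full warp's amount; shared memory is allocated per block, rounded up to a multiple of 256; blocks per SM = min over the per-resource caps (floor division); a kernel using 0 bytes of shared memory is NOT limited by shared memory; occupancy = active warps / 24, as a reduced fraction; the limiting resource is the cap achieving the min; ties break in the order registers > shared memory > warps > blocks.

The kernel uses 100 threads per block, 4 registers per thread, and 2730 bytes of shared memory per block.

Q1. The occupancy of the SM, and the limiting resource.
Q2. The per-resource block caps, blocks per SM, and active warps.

Answer: occupancy 13/24, limited by warps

registers: 59 blocks
shared memory: 23 blocks
warps: 1 block
blocks: 16 blocks

Answer: 1 block, 13 active warps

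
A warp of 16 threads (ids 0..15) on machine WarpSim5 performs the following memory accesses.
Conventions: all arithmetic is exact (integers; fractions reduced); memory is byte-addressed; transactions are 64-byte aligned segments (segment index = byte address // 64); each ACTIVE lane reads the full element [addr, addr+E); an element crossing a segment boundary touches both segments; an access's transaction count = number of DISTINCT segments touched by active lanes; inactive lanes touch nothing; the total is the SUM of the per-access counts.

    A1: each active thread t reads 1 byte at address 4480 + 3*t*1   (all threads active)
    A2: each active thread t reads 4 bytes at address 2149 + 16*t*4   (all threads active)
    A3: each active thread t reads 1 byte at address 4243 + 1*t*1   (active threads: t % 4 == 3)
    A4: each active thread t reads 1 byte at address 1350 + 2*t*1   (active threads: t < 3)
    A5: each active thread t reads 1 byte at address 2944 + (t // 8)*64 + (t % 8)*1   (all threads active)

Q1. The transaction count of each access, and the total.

A1: 1 transaction
A2: 16 transactions
A3: 1 transaction
A4: 1 transaction
A5: 2 transactions

Answer: 1,16,1,1,2; total 21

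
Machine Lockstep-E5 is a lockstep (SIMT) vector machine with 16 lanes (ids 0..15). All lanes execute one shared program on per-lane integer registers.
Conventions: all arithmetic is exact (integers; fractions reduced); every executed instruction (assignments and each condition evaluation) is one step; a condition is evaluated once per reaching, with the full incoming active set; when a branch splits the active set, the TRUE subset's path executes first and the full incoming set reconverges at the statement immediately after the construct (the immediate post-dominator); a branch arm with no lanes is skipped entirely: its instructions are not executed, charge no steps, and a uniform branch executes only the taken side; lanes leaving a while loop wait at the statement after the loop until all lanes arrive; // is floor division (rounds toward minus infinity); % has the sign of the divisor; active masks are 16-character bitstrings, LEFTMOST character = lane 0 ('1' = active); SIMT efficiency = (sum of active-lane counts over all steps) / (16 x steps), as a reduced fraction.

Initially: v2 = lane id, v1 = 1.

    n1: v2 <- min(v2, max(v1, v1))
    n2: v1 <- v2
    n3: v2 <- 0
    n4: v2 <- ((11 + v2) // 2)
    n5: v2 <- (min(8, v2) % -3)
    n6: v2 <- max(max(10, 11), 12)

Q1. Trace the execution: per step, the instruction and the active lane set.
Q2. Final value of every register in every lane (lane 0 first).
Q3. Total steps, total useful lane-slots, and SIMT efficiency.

step 0: v2 <- min(v2, max(v1, v1))   1111111111111111
step 1: v1 <- v2                     1111111111111111
step 2: v2 <- 0                      1111111111111111
step 3: v2 <- ((11 + v2) // 2)       1111111111111111
step 4: v2 <- (min(8, v2) % -3)      1111111111111111
step 5: v2 <- max(max(10, 11), 12)   1111111111111111

Answer: 6 steps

v2: 12,12,12,12,12,12,12,12,12,12,12,12,12,12,12,12
v1: 0,1,1,1,1,1,1,1,1,1,1,1,1,1,1,1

steps = 6; useful = 96; efficiency = 96/96 = 1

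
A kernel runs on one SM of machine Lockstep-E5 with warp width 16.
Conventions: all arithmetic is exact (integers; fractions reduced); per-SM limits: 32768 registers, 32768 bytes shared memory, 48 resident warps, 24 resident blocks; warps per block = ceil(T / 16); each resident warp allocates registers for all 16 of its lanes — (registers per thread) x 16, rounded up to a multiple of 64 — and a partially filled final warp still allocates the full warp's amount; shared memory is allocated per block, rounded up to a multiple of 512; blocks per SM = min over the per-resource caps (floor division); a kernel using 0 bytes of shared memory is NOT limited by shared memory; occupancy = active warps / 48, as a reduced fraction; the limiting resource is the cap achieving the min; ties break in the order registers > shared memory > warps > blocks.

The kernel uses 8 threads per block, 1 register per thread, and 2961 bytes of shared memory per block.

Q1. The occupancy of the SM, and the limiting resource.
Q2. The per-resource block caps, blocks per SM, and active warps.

Answer: occupancy 5/24, limited by shared memory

registers: 512 blocks
shared memory: 10 blocks
warps: 48 blocks
blocks: 24 blocks

Answer: 10 blocks, 10 active warps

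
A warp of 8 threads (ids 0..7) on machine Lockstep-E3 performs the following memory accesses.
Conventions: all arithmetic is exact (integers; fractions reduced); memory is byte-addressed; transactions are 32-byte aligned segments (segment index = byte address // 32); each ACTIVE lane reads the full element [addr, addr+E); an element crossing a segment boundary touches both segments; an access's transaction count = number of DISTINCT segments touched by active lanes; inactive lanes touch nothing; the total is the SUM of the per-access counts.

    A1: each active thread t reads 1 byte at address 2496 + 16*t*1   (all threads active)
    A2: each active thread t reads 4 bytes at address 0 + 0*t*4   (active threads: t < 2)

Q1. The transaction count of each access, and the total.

A1: 4 transactions
A2: 1 transaction

Answer: 4,1; total 5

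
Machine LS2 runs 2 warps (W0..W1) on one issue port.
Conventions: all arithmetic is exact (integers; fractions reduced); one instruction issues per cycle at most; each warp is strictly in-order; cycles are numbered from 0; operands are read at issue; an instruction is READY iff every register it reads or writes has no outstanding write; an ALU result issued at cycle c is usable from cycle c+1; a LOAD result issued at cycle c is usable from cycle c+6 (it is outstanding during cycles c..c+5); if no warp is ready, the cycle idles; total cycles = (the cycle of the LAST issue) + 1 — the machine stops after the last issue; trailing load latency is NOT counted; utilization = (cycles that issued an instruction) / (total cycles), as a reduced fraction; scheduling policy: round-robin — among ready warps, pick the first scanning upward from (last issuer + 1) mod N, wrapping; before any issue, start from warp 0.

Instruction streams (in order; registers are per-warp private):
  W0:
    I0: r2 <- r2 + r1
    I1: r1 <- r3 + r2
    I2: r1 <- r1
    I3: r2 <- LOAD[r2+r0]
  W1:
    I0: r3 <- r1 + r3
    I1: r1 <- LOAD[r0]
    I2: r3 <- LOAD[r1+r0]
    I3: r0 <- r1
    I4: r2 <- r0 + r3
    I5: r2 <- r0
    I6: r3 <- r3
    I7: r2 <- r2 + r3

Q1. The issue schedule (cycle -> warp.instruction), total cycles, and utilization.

cycle 0: W0.I0
cycle 1: W1.I0
cycle 2: W0.I1
cycle 3: W1.I1
cycle 4: W0.I2
cycle 5: W0.I3
cycle 6: idle
cycle 7: idle
cycle 8: idle
cycle 9: W1.I2
cycle 10: W1.I3
cycle 11: idle
cycle 12: idle
cycle 13: idle
cycle 14: idle
cycle 15: W1.I4
cycle 16: W1.I5
cycle 17: W1.I6
cycle 18: W1.I7

Answer: 19 cycles, utilization 12/19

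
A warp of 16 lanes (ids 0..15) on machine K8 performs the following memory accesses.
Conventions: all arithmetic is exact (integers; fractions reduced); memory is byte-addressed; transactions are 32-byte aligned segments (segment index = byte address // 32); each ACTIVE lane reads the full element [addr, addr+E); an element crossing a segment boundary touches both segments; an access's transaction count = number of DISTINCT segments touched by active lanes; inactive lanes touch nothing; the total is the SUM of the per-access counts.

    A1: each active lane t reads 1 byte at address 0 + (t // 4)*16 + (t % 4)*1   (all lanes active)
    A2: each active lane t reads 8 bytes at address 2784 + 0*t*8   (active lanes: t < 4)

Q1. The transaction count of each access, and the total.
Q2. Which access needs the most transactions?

A1: 2 transactions
A2: 1 transaction

Answer: 2,1; total 3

Answer: A1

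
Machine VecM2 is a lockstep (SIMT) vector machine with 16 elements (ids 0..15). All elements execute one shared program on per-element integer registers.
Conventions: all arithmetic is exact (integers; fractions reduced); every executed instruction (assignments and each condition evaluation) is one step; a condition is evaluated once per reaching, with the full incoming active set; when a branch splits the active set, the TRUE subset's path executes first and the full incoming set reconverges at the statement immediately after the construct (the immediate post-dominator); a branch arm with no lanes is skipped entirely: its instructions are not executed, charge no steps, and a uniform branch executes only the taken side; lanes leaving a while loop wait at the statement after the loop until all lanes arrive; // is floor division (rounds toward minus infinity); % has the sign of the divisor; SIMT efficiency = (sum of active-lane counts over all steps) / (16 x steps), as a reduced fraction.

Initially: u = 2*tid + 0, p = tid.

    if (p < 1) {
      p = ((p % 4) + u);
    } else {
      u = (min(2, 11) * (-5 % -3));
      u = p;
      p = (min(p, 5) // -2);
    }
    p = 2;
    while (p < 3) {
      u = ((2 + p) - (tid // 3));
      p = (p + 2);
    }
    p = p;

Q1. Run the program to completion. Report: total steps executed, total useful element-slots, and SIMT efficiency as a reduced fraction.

Answer: 11 steps, 158 useful, 79/88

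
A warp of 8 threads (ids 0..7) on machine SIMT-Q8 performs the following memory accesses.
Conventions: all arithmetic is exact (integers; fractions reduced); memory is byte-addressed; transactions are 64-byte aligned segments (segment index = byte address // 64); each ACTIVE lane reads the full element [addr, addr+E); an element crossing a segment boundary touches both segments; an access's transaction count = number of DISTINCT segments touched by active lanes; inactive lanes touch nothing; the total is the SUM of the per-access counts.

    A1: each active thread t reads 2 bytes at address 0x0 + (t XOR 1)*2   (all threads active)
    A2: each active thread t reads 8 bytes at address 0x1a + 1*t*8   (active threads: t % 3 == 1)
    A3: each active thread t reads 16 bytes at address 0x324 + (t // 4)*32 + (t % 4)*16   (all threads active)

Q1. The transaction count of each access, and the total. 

A1: 1 transaction
A2: 2 transactions
A3: 3 transactions

Answer: 1,2,3; total 6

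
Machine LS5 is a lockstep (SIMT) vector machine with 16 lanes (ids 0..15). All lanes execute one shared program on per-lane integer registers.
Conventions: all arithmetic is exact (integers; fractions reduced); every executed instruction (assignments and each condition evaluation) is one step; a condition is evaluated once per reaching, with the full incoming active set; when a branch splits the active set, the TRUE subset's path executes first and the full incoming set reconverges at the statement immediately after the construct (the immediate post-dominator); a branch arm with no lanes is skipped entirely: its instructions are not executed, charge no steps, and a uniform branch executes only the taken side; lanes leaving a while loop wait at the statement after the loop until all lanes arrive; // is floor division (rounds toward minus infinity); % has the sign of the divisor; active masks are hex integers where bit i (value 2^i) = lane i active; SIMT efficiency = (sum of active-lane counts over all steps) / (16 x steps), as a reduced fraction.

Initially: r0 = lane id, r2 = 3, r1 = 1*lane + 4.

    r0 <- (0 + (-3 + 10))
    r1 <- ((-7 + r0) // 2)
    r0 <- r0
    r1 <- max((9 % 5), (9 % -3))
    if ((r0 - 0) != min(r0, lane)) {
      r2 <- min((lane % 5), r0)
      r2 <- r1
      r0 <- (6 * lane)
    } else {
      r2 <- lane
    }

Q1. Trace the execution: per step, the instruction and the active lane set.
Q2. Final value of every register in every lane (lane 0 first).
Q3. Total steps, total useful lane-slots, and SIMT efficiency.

step 0: r0 <- (0 + (-3 + 10))        0xffff
step 1: r1 <- ((-7 + r0) // 2)       0xffff
step 2: r0 <- r0                     0xffff
step 3: r1 <- max((9 % 5), (9 % -3)) 0xffff
step 4: eval ((r0 - 0) != min(r0, lane)) 0xffff
step 5: r2 <- min((lane % 5), r0)    0x007f
step 6: r2 <- r1                     0x007f
step 7: r0 <- (6 * lane)             0x007f
step 8: r2 <- lane                   0xff80

Answer: 9 steps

r0: 0,6,12,18,24,30,36,7,7,7,7,7,7,7,7,7
r2: 4,4,4,4,4,4,4,7,8,9,10,11,12,13,14,15
r1: 4,4,4,4,4,4,4,4,4,4,4,4,4,4,4,4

steps = 9; useful = 110; efficiency = 110/144 = 55/72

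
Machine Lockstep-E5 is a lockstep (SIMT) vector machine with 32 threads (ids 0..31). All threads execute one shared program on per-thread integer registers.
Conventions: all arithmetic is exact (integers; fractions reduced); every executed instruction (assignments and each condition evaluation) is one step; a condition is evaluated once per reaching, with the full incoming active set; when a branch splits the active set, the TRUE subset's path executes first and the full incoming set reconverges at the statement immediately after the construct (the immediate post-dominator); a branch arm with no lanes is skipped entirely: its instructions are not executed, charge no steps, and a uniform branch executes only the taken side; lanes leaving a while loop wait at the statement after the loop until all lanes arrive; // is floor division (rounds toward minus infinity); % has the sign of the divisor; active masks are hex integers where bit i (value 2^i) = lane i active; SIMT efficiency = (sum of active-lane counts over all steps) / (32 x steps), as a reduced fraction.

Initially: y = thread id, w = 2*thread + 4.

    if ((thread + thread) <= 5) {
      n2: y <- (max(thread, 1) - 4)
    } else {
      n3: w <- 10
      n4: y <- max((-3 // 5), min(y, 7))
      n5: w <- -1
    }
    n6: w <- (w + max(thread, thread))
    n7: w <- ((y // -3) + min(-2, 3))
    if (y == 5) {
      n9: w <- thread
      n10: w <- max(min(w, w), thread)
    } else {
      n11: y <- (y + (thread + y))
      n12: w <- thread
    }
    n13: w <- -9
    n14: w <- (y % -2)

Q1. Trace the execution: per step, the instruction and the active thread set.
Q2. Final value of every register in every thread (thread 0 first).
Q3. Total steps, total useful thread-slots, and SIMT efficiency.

step 0: eval ((thread + thread) <= 5) 0xffffffff
step 1: y <- (max(thread, 1) - 4)    0x00000007
step 2: w <- 10                      0xfffffff8
step 3: y <- max((-3 // 5), min(y, 7)) 0xfffffff8
step 4: w <- -1                      0xfffffff8
step 5: w <- (w + max(thread, thread)) 0xffffffff
step 6: w <- ((y // -3) + min(-2, 3)) 0xffffffff
step 7: eval (y == 5)                0xffffffff
step 8: w <- thread                  0x00000020
step 9: w <- max(min(w, w), thread)  0x00000020
step 10: y <- (y + (thread + y))      0xffffffdf
step 11: w <- thread                  0xffffffdf
step 12: w <- -9                      0xffffffff
step 13: w <- (y % -2)                0xffffffff

Answer: 14 steps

y: -6,-5,-2,9,12,5,18,21,22,23,24,25,26,27,28,29,30,31,32,33,34,35,36,37,38,39,40,41,42,43,44,45
w: 0,-1,0,-1,0,-1,0,-1,0,-1,0,-1,0,-1,0,-1,0,-1,0,-1,0,-1,0,-1,0,-1,0,-1,0,-1,0,-1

steps = 14; useful = 346; efficiency = 346/448 = 173/224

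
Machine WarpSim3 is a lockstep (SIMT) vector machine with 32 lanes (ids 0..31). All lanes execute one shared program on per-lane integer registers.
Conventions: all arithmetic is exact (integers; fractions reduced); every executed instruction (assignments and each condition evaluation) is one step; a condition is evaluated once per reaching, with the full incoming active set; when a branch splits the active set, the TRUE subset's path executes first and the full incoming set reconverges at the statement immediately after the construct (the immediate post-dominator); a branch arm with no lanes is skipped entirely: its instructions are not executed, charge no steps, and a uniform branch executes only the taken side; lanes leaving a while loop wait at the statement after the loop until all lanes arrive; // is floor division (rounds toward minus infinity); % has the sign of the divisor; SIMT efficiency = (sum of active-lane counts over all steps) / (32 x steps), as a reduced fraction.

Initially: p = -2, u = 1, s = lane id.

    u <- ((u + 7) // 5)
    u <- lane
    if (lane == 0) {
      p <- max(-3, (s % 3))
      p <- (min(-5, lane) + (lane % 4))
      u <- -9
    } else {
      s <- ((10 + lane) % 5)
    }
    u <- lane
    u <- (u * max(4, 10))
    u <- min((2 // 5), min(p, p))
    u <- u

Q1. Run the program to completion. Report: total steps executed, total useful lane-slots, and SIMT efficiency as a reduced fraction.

Answer: 11 steps, 258 useful, 129/176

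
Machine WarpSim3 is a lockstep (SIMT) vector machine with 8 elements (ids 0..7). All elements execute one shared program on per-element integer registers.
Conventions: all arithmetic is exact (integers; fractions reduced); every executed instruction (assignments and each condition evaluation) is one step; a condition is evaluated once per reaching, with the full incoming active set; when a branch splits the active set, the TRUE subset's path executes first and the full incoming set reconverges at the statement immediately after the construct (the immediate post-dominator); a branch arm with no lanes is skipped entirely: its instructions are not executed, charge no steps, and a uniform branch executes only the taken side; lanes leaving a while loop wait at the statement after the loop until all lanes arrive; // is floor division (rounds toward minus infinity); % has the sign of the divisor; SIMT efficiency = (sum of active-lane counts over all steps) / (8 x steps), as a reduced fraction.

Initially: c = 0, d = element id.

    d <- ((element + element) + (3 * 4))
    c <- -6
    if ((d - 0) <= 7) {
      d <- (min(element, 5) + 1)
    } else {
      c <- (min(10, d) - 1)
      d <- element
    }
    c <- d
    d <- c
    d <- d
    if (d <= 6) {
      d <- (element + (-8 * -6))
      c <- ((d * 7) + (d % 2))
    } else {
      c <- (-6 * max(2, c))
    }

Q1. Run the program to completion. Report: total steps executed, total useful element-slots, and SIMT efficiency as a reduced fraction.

Answer: 12 steps, 87 useful, 29/32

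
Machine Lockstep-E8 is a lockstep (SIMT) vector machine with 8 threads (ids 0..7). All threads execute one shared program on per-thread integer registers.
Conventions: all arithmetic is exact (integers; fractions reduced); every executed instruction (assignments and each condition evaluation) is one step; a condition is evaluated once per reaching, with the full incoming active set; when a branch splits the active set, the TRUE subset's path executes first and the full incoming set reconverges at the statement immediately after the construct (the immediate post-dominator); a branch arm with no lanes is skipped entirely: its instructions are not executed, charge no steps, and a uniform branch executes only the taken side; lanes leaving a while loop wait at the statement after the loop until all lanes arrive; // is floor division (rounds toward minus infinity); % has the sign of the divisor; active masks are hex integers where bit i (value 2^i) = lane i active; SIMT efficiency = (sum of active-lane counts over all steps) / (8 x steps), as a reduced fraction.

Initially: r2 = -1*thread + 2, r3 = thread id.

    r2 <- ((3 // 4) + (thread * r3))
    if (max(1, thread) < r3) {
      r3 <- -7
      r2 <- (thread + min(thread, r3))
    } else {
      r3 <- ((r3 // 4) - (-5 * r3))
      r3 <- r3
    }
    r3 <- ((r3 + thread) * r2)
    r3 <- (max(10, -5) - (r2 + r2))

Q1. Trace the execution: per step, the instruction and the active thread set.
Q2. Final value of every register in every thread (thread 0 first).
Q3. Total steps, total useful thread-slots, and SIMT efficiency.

step 0: r2 <- ((3 // 4) + (thread * r3)) 0xff
step 1: eval (max(1, thread) < r3)   0xff
step 2: r3 <- ((r3 // 4) - (-5 * r3)) 0xff
step 3: r3 <- r3                     0xff
step 4: r3 <- ((r3 + thread) * r2)   0xff
step 5: r3 <- (max(10, -5) - (r2 + r2)) 0xff

Answer: 6 steps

r2: 0,1,4,9,16,25,36,49
r3: 10,8,2,-8,-22,-40,-62,-88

steps = 6; useful = 48; efficiency = 48/48 = 1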